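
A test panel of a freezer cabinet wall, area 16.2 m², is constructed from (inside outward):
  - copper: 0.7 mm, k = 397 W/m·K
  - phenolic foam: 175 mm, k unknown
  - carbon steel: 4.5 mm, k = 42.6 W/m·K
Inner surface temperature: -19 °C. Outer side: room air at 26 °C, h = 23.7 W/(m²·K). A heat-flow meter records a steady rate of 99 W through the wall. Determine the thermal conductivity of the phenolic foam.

k ≈ 0.0239 W/(m·K)

Thermal resistances in series:
R_copper = L/(kA) = 0.0007/(397×16.2) = 1.088×10^-7 K/W
R_carbon steel = L/(kA) = 0.0045/(42.6×16.2) = 6.521×10^-6 K/W
R_outer film = 1/(h_o·A) = 1/(23.7×16.2) = 0.002605 K/W
Sum of known resistances R_other = 0.002611 K/W
Total R = ΔT/Q = 45/99 = 0.4545 K/W
R_phenolic foam = R_total − R_other = 0.4519 K/W
k = L/(R·A) = 0.175/(0.4519×16.2)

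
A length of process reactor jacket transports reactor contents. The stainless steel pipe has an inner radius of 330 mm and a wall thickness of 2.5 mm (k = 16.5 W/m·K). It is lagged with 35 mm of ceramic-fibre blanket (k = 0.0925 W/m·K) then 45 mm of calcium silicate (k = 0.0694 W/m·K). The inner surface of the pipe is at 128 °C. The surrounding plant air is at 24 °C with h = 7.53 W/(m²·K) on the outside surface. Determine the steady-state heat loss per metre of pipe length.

Per-layer cylindrical resistances, series-summed:
R_stainless steel pipe wall = ln(332.5/330)/(2π×16.5×1) = 7.28×10^-5 K/W
R_ceramic-fibre blanket = ln(367.5/332.5)/(2π×0.0925×1) = 0.1722 K/W
R_calcium silicate = ln(412.5/367.5)/(2π×0.0694×1) = 0.2649 K/W
R_outer film = 1/(h_o·2πr_oL) = 1/(7.53×2π×0.4125×1) = 0.05124 K/W
R_total = 0.4884 K/W
Q = ΔT/R_total = 104/0.4884

q′ ≈ 213 W/m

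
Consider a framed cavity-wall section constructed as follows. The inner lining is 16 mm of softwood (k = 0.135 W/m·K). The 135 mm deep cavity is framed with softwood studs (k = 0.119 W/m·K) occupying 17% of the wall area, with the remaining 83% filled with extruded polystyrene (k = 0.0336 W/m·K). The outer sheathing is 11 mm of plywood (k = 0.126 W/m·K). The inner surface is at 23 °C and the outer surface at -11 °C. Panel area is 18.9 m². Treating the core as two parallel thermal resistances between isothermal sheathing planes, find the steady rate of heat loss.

Q ≈ 213 W

Sheathing layers in series; stud and cavity paths in parallel between them.
R_inner = 0.016/(0.135×18.9) = 0.006271 K/W
R_stud  = 0.135/(0.119×0.17×18.9) = 0.3531 K/W
R_cav   = 0.135/(0.0336×0.83×18.9) = 0.2561 K/W
1/R_core = 1/R_stud + 1/R_cav → R_core = 0.1484 K/W
R_outer = 0.011/(0.126×18.9) = 0.004619 K/W
R_total = 0.1593 K/W
Q = ΔT/R_total = 34/0.1593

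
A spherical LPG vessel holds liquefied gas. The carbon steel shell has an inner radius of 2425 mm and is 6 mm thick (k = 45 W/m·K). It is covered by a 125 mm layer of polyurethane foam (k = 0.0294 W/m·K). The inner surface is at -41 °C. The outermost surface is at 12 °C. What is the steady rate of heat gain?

Spherical conduction: R = (1/r_in − 1/r_out)/(4πk) per layer; series-sum.
R_carbon steel shell = (1/2.425 − 1/2.431)/(4π×45) = 1.8×10^-6 K/W
R_polyurethane foam = (1/2.431 − 1/2.556)/(4π×0.0294) = 0.05445 K/W
R_total = 0.05445 K/W
Q = ΔT/R_total = 53/0.05445

Q ≈ 973 W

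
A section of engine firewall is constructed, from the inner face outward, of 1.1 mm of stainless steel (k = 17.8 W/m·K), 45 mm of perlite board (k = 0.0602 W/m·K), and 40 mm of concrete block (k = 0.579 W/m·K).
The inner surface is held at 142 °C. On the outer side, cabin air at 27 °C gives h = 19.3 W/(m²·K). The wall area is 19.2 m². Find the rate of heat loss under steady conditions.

Q ≈ 2540 W

Series thermal resistances:
R_stainless steel = L/(kA) = 0.0011/(17.8×19.2) = 3.219×10^-6 K/W
R_perlite board = L/(kA) = 0.045/(0.0602×19.2) = 0.03893 K/W
R_concrete block = L/(kA) = 0.04/(0.579×19.2) = 0.003598 K/W
R_outer film = 1/(h_o·A) = 1/(19.3×19.2) = 0.002699 K/W
R_total = 0.04523 K/W
Q = ΔT / R_total = 115 / 0.04523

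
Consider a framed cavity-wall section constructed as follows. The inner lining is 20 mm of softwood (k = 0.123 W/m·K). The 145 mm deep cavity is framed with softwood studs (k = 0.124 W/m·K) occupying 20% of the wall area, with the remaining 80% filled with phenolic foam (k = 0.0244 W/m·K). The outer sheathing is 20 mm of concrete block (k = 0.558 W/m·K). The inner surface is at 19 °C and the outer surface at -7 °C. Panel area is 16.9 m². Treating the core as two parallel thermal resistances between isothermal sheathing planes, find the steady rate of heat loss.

Sheathing layers in series; stud and cavity paths in parallel between them.
R_inner = 0.02/(0.123×16.9) = 0.009621 K/W
R_stud  = 0.145/(0.124×0.2×16.9) = 0.346 K/W
R_cav   = 0.145/(0.0244×0.8×16.9) = 0.4395 K/W
1/R_core = 1/R_stud + 1/R_cav → R_core = 0.1936 K/W
R_outer = 0.02/(0.558×16.9) = 0.002121 K/W
R_total = 0.2053 K/W
Q = ΔT/R_total = 26/0.2053

Q ≈ 127 W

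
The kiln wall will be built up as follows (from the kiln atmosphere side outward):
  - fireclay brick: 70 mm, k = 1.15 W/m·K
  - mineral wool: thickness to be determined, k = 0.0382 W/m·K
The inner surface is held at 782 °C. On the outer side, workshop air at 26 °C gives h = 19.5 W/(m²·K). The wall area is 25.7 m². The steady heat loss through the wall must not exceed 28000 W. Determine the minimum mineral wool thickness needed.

Model the wall as resistances in series:
R_fireclay brick = L/(kA) = 0.07/(1.15×25.7) = 0.002368 K/W
R_outer film = 1/(h_o·A) = 1/(19.5×25.7) = 0.001995 K/W
Sum of the known resistances R_other = 0.004364 K/W
Required total resistance R_tot = ΔT/Q_allow = 756/28000 = 0.027 K/W
R_mineral wool = R_tot − R_other = 0.02264 K/W
L = R·k·A = 0.02264×0.0382×25.7

L ≈ 22.2 mm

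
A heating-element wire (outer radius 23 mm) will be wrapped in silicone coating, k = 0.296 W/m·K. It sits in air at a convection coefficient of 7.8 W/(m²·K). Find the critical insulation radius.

r_cr ≈ 37.9 mm

For a cylinder r_cr = k/h = 0.296/7.8
r_cr = 37.9 mm; since the bare radius (23 mm) is below r_cr, adding a thin layer of insulation will *increase* heat loss.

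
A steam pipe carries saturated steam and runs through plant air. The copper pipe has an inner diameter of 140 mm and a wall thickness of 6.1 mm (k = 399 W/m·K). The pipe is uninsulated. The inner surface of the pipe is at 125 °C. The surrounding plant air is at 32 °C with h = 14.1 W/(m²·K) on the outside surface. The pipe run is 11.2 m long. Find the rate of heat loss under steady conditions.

Q ≈ 7020 W

For a radial system each layer contributes R = ln(r_out/r_in)/(2πkL); films add R = 1/(hA).
R_copper pipe wall = ln(76.1/70)/(2π×399×11.2) = 2.976×10^-6 K/W
R_outer film = 1/(h_o·2πr_oL) = 1/(14.1×2π×0.0761×11.2) = 0.01324 K/W
R_total = 0.01325 K/W
Q = ΔT/R_total = 93/0.01325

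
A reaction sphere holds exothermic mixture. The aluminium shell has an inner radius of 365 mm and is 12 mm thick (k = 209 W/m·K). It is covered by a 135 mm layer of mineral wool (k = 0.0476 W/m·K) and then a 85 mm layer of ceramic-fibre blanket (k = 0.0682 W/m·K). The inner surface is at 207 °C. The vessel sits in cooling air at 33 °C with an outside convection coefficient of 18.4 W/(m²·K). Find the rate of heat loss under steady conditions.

Q ≈ 116 W

Spherical conduction: R = (1/r_in − 1/r_out)/(4πk) per layer; series-sum.
R_aluminium shell = (1/0.365 − 1/0.377)/(4π×209) = 3.32×10^-5 K/W
R_mineral wool = (1/0.377 − 1/0.512)/(4π×0.0476) = 1.169 K/W
R_ceramic-fibre blanket = (1/0.512 − 1/0.597)/(4π×0.0682) = 0.3245 K/W
R_outer film = 1/(h·4πr_o²) = 1/(18.4×4π×0.597²) = 0.01213 K/W
R_total = 1.506 K/W
Q = ΔT/R_total = 174/1.506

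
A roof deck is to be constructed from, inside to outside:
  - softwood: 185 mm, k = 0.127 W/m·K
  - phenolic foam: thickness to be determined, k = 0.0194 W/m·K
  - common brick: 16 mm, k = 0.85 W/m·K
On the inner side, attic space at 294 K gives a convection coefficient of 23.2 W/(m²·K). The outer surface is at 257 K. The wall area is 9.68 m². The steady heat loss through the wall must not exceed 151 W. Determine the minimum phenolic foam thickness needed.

Using the resistance-network approach (series):
R_inner film = 1/(h_i·A) = 1/(23.2×9.68) = 0.004453 K/W
R_softwood = L/(kA) = 0.185/(0.127×9.68) = 0.1505 K/W
R_common brick = L/(kA) = 0.016/(0.85×9.68) = 0.001945 K/W
Sum of the known resistances R_other = 0.1569 K/W
Required total resistance R_tot = ΔT/Q_allow = 37/151 = 0.245 K/W
R_phenolic foam = R_tot − R_other = 0.08815 K/W
L = R·k·A = 0.08815×0.0194×9.68

L ≈ 16.6 mm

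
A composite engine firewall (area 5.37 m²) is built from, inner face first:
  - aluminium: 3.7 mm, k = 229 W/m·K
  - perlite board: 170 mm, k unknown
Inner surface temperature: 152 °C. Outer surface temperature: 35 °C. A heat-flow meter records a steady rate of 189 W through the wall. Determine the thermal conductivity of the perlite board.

Treating each layer as a thermal resistance in series:
R_aluminium = L/(kA) = 0.0037/(229×5.37) = 3.009×10^-6 K/W
Sum of known resistances R_other = 3.009×10^-6 K/W
Total R = ΔT/Q = 117/189 = 0.619 K/W
R_perlite board = R_total − R_other = 0.619 K/W
k = L/(R·A) = 0.17/(0.619×5.37)

k ≈ 0.0511 W/(m·K)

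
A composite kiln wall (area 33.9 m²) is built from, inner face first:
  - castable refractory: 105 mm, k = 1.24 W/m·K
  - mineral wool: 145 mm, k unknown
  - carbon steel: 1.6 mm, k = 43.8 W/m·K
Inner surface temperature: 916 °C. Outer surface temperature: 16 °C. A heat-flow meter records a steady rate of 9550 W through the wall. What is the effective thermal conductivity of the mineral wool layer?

k ≈ 0.0466 W/(m·K)

Series thermal resistances:
R_castable refractory = L/(kA) = 0.105/(1.24×33.9) = 0.002498 K/W
R_carbon steel = L/(kA) = 0.0016/(43.8×33.9) = 1.078×10^-6 K/W
Sum of known resistances R_other = 0.002499 K/W
Total R = ΔT/Q = 900/9550 = 0.09424 K/W
R_mineral wool = R_total − R_other = 0.09174 K/W
k = L/(R·A) = 0.145/(0.09174×33.9)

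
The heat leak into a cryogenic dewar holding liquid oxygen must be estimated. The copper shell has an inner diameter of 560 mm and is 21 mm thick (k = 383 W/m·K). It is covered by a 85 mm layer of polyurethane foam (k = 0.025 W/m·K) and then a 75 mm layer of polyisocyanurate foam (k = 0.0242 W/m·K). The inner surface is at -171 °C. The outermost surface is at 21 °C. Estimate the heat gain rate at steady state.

Radial (spherical) resistances in series:
R_copper shell = (1/0.28 − 1/0.301)/(4π×383) = 5.177×10^-5 K/W
R_polyurethane foam = (1/0.301 − 1/0.386)/(4π×0.025) = 2.329 K/W
R_polyisocyanurate foam = (1/0.386 − 1/0.461)/(4π×0.0242) = 1.386 K/W
R_total = 3.715 K/W
Q = ΔT/R_total = 192/3.715

Q ≈ 51.7 W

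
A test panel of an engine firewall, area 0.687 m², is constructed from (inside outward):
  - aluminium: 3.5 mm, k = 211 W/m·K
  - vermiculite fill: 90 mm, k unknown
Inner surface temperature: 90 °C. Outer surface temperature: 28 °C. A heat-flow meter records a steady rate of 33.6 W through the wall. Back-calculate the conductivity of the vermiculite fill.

Treating each layer as a thermal resistance in series:
R_aluminium = L/(kA) = 0.0035/(211×0.687) = 2.415×10^-5 K/W
Sum of known resistances R_other = 2.415×10^-5 K/W
Total R = ΔT/Q = 62/33.6 = 1.845 K/W
R_vermiculite fill = R_total − R_other = 1.845 K/W
k = L/(R·A) = 0.09/(1.845×0.687)

k ≈ 0.071 W/(m·K)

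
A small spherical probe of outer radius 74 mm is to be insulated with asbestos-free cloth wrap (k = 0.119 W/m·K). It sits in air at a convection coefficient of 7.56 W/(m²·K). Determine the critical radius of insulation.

For a sphere r_cr = 2k/h = 2×0.119/7.56
r_cr = 31.5 mm; since the bare radius (74 mm) is above r_cr, any added insulation will reduce heat loss.

r_cr ≈ 31.5 mm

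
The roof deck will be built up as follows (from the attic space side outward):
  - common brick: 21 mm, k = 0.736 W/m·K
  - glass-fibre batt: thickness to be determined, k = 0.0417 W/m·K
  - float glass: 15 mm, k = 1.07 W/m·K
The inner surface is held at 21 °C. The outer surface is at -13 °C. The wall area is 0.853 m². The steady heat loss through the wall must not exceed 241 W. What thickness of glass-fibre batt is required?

Using the resistance-network approach (series):
R_common brick = L/(kA) = 0.021/(0.736×0.853) = 0.03345 K/W
R_float glass = L/(kA) = 0.015/(1.07×0.853) = 0.01643 K/W
Sum of the known resistances R_other = 0.04988 K/W
Required total resistance R_tot = ΔT/Q_allow = 34/241 = 0.1411 K/W
R_glass-fibre batt = R_tot − R_other = 0.09119 K/W
L = R·k·A = 0.09119×0.0417×0.853

L ≈ 3.24 mm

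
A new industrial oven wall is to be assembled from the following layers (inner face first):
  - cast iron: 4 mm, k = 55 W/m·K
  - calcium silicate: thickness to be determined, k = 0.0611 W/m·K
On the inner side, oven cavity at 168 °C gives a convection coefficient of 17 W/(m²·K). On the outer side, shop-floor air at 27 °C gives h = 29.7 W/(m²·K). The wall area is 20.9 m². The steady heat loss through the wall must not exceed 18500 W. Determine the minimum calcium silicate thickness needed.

Treating each layer as a thermal resistance in series:
R_inner film = 1/(h_i·A) = 1/(17×20.9) = 0.002815 K/W
R_cast iron = L/(kA) = 0.004/(55×20.9) = 3.48×10^-6 K/W
R_outer film = 1/(h_o·A) = 1/(29.7×20.9) = 0.001611 K/W
Sum of the known resistances R_other = 0.004429 K/W
Required total resistance R_tot = ΔT/Q_allow = 141/18500 = 0.007622 K/W
R_calcium silicate = R_tot − R_other = 0.003193 K/W
L = R·k·A = 0.003193×0.0611×20.9

L ≈ 4.08 mm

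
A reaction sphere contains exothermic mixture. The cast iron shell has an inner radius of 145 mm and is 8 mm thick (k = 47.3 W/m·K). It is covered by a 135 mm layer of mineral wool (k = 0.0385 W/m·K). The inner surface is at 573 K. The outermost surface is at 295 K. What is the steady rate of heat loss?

Q ≈ 43.9 W

Radial (spherical) resistances in series:
R_cast iron shell = (1/0.145 − 1/0.153)/(4π×47.3) = 6.067×10^-4 K/W
R_mineral wool = (1/0.153 − 1/0.288)/(4π×0.0385) = 6.333 K/W
R_total = 6.333 K/W
Q = ΔT/R_total = 278/6.333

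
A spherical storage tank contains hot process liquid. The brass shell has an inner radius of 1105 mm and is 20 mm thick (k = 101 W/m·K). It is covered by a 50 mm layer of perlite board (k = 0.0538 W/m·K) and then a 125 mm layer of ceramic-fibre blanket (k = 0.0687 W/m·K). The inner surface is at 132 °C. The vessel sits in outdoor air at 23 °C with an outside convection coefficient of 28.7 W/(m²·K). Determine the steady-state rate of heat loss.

Radial (spherical) resistances in series:
R_brass shell = (1/1.105 − 1/1.125)/(4π×101) = 1.268×10^-5 K/W
R_perlite board = (1/1.125 − 1/1.175)/(4π×0.0538) = 0.05595 K/W
R_ceramic-fibre blanket = (1/1.175 − 1/1.3)/(4π×0.0687) = 0.09479 K/W
R_outer film = 1/(h·4πr_o²) = 1/(28.7×4π×1.3²) = 0.001641 K/W
R_total = 0.1524 K/W
Q = ΔT/R_total = 109/0.1524

Q ≈ 715 W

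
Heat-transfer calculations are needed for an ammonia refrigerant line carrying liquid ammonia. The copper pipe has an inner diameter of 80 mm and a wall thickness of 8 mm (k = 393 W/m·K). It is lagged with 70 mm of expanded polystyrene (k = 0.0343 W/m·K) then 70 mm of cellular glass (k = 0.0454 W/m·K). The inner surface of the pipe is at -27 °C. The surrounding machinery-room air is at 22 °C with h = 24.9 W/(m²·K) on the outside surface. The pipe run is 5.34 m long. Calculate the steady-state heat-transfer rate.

Q ≈ 44.8 W

Per-layer cylindrical resistances, series-summed:
R_copper pipe wall = ln(48/40)/(2π×393×5.34) = 1.383×10^-5 K/W
R_expanded polystyrene = ln(118/48)/(2π×0.0343×5.34) = 0.7816 K/W
R_cellular glass = ln(188/118)/(2π×0.0454×5.34) = 0.3058 K/W
R_outer film = 1/(h_o·2πr_oL) = 1/(24.9×2π×0.188×5.34) = 0.006367 K/W
R_total = 1.094 K/W
Q = ΔT/R_total = 49/1.094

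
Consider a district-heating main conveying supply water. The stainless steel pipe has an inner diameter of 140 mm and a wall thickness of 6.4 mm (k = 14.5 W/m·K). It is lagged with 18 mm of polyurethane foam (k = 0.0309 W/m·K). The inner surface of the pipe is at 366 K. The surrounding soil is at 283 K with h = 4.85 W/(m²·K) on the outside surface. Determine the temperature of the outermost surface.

T ≈ 303 K

For a radial system each layer contributes R = ln(r_out/r_in)/(2πkL); films add R = 1/(hA).
R_stainless steel pipe wall = ln(76.4/70)/(2π×14.5×1) = 9.603×10^-4 K/W
R_polyurethane foam = ln(94.4/76.4)/(2π×0.0309×1) = 1.09 K/W
R_outer film = 1/(h_o·2πr_oL) = 1/(4.85×2π×0.0944×1) = 0.3476 K/W
R_total = 1.438 K/W
Q = ΔT/R_total = 83/1.438
Q = 57.7 W/m
T_interface = T_inner − Q·ΣR(inner→interface) = 366 − 57.7×1.091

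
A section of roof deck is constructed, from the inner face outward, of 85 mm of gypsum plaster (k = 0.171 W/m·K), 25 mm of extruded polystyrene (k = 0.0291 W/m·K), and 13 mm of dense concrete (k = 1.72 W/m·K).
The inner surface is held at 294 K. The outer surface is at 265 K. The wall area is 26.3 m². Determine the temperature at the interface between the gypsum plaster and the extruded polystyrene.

T ≈ 283 K

Thermal resistances in series:
R_gypsum plaster = L/(kA) = 0.085/(0.171×26.3) = 0.0189 K/W
R_extruded polystyrene = L/(kA) = 0.025/(0.0291×26.3) = 0.03267 K/W
R_dense concrete = L/(kA) = 0.013/(1.72×26.3) = 2.874×10^-4 K/W
R_total = 0.05185 K/W;  Q = ΔT/R_total = 29/0.05185 = 559.3 W
T_interface = T_inner − Q·ΣR(inner→interface) = 294 − 559×0.0189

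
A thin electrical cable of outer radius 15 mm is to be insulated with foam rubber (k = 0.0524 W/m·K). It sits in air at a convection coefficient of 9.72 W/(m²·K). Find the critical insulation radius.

r_cr ≈ 5.39 mm

For a cylinder r_cr = k/h = 0.0524/9.72
r_cr = 5.39 mm; since the bare radius (15 mm) is above r_cr, any added insulation will reduce heat loss.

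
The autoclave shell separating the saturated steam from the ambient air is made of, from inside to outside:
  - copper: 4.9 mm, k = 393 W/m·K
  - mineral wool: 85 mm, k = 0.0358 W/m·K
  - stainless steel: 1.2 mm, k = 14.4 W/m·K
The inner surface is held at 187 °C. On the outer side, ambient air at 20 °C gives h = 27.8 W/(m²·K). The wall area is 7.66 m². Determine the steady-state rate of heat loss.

Q ≈ 531 W

Treating each layer as a thermal resistance in series:
R_copper = L/(kA) = 0.0049/(393×7.66) = 1.628×10^-6 K/W
R_mineral wool = L/(kA) = 0.085/(0.0358×7.66) = 0.31 K/W
R_stainless steel = L/(kA) = 0.0012/(14.4×7.66) = 1.088×10^-5 K/W
R_outer film = 1/(h_o·A) = 1/(27.8×7.66) = 0.004696 K/W
R_total = 0.3147 K/W
Q = ΔT / R_total = 167 / 0.3147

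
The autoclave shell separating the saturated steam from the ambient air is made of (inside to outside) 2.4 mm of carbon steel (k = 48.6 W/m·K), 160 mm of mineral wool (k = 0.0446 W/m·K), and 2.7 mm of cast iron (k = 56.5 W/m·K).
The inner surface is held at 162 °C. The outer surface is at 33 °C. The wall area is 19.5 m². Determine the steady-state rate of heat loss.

Model the wall as resistances in series:
R_carbon steel = L/(kA) = 0.0024/(48.6×19.5) = 2.532×10^-6 K/W
R_mineral wool = L/(kA) = 0.16/(0.0446×19.5) = 0.184 K/W
R_cast iron = L/(kA) = 0.0027/(56.5×19.5) = 2.451×10^-6 K/W
R_total = 0.184 K/W
Q = ΔT / R_total = 129 / 0.184

Q ≈ 701 W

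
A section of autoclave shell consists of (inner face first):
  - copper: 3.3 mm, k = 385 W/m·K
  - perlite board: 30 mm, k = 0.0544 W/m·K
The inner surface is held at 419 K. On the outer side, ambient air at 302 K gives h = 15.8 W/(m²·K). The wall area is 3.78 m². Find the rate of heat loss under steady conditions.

Treating each layer as a thermal resistance in series:
R_copper = L/(kA) = 0.0033/(385×3.78) = 2.268×10^-6 K/W
R_perlite board = L/(kA) = 0.03/(0.0544×3.78) = 0.1459 K/W
R_outer film = 1/(h_o·A) = 1/(15.8×3.78) = 0.01674 K/W
R_total = 0.1626 K/W
Q = ΔT / R_total = 117 / 0.1626

Q ≈ 719 W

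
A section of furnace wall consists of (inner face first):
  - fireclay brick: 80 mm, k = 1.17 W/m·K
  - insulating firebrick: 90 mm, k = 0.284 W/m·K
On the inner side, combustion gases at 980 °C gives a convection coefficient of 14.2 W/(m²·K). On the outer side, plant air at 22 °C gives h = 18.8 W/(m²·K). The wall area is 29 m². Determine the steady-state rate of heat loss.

Using the resistance-network approach (series):
R_inner film = 1/(h_i·A) = 1/(14.2×29) = 0.002428 K/W
R_fireclay brick = L/(kA) = 0.08/(1.17×29) = 0.002358 K/W
R_insulating firebrick = L/(kA) = 0.09/(0.284×29) = 0.01093 K/W
R_outer film = 1/(h_o·A) = 1/(18.8×29) = 0.001834 K/W
R_total = 0.01755 K/W
Q = ΔT / R_total = 958 / 0.01755

Q ≈ 54600 W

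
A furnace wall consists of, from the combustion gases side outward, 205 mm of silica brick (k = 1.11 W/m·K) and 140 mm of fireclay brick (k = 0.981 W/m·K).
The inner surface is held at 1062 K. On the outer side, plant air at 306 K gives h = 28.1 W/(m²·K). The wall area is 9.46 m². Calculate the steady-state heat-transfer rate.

Q ≈ 19700 W

Treating each layer as a thermal resistance in series:
R_silica brick = L/(kA) = 0.205/(1.11×9.46) = 0.01952 K/W
R_fireclay brick = L/(kA) = 0.14/(0.981×9.46) = 0.01509 K/W
R_outer film = 1/(h_o·A) = 1/(28.1×9.46) = 0.003762 K/W
R_total = 0.03837 K/W
Q = ΔT / R_total = 756 / 0.03837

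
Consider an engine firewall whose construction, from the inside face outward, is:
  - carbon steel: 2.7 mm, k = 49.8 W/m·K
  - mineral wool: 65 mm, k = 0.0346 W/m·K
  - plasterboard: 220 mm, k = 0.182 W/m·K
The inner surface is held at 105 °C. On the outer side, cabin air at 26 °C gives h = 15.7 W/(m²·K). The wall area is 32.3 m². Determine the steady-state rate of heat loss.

Q ≈ 810 W

Series thermal resistances:
R_carbon steel = L/(kA) = 0.0027/(49.8×32.3) = 1.679×10^-6 K/W
R_mineral wool = L/(kA) = 0.065/(0.0346×32.3) = 0.05816 K/W
R_plasterboard = L/(kA) = 0.22/(0.182×32.3) = 0.03742 K/W
R_outer film = 1/(h_o·A) = 1/(15.7×32.3) = 0.001972 K/W
R_total = 0.09756 K/W
Q = ΔT / R_total = 79 / 0.09756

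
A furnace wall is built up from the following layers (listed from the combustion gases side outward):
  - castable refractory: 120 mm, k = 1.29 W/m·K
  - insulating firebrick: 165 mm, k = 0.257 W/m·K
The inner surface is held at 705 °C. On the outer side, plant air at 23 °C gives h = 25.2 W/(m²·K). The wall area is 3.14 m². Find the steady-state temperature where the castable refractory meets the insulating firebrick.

T ≈ 623 °C

Model the wall as resistances in series:
R_castable refractory = L/(kA) = 0.12/(1.29×3.14) = 0.02963 K/W
R_insulating firebrick = L/(kA) = 0.165/(0.257×3.14) = 0.2045 K/W
R_outer film = 1/(h_o·A) = 1/(25.2×3.14) = 0.01264 K/W
R_total = 0.2467 K/W;  Q = ΔT/R_total = 682/0.2467 = 2764 W
T_interface = T_inner − Q·ΣR(inner→interface) = 705 − 2760×0.02963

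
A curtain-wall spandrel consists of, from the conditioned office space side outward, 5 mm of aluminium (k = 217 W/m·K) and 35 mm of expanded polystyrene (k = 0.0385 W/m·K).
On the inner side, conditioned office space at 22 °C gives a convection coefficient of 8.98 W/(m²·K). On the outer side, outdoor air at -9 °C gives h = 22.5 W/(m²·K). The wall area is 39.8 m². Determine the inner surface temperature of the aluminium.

T ≈ 18.8 °C

Using the resistance-network approach (series):
R_inner film = 1/(h_i·A) = 1/(8.98×39.8) = 0.002798 K/W
R_aluminium = L/(kA) = 0.005/(217×39.8) = 5.789×10^-7 K/W
R_expanded polystyrene = L/(kA) = 0.035/(0.0385×39.8) = 0.02284 K/W
R_outer film = 1/(h_o·A) = 1/(22.5×39.8) = 0.001117 K/W
R_total = 0.02676 K/W;  Q = ΔT/R_total = 31/0.02676 = 1159 W
T_interface = T_inner − Q·ΣR(inner→interface) = 22 − 1160×0.002798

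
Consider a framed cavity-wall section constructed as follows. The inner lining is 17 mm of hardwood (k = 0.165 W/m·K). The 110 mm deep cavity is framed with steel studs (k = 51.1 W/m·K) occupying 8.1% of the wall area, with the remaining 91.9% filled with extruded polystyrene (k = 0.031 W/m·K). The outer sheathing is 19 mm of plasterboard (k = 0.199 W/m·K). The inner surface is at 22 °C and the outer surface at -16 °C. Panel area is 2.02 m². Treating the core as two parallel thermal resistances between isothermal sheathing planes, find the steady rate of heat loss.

Sheathing layers in series; stud and cavity paths in parallel between them.
R_inner = 0.017/(0.165×2.02) = 0.05101 K/W
R_stud  = 0.11/(51.1×0.081×2.02) = 0.01316 K/W
R_cav   = 0.11/(0.031×0.919×2.02) = 1.911 K/W
1/R_core = 1/R_stud + 1/R_cav → R_core = 0.01307 K/W
R_outer = 0.019/(0.199×2.02) = 0.04727 K/W
R_total = 0.1113 K/W
Q = ΔT/R_total = 38/0.1113

Q ≈ 341 W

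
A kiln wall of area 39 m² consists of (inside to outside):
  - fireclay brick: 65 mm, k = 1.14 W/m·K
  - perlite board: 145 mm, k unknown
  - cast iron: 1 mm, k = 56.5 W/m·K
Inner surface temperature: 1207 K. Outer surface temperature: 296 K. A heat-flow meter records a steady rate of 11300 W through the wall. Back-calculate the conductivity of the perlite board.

k ≈ 0.047 W/(m·K)

Series thermal resistances:
R_fireclay brick = L/(kA) = 0.065/(1.14×39) = 0.001462 K/W
R_cast iron = L/(kA) = 0.001/(56.5×39) = 4.538×10^-7 K/W
Sum of known resistances R_other = 0.001462 K/W
Total R = ΔT/Q = 911/11300 = 0.08062 K/W
R_perlite board = R_total − R_other = 0.07916 K/W
k = L/(R·A) = 0.145/(0.07916×39)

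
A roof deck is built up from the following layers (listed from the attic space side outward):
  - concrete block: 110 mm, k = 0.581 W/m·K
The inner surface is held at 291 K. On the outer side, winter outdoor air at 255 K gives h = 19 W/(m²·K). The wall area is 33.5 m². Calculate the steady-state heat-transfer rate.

Q ≈ 4980 W

Thermal resistances in series:
R_concrete block = L/(kA) = 0.11/(0.581×33.5) = 0.005652 K/W
R_outer film = 1/(h_o·A) = 1/(19×33.5) = 0.001571 K/W
R_total = 0.007223 K/W
Q = ΔT / R_total = 36 / 0.007223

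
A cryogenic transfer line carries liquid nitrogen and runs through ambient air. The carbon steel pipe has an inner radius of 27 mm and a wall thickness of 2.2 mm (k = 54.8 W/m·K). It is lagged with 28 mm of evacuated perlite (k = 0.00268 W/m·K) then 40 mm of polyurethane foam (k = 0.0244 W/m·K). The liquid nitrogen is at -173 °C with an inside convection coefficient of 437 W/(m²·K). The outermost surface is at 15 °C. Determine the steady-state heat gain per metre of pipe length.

For a radial system each layer contributes R = ln(r_out/r_in)/(2πkL); films add R = 1/(hA).
R_inner film = 1/(h_i·2πr₁L) = 1/(437×2π×0.027×1) = 0.01349 K/W
R_carbon steel pipe wall = ln(29.2/27)/(2π×54.8×1) = 2.275×10^-4 K/W
R_evacuated perlite = ln(57.2/29.2)/(2π×0.00268×1) = 39.93 K/W
R_polyurethane foam = ln(97.2/57.2)/(2π×0.0244×1) = 3.458 K/W
R_total = 43.4 K/W
Q = ΔT/R_total = 188/43.4

q′ ≈ 4.33 W/m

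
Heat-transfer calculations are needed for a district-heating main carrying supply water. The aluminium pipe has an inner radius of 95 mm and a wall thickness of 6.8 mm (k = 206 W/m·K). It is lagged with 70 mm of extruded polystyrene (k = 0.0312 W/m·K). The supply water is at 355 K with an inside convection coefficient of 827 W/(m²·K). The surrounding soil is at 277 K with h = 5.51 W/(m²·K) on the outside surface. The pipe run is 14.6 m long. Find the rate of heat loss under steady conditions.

For a radial system each layer contributes R = ln(r_out/r_in)/(2πkL); films add R = 1/(hA).
R_inner film = 1/(h_i·2πr₁L) = 1/(827×2π×0.095×14.6) = 1.388×10^-4 K/W
R_aluminium pipe wall = ln(101.8/95)/(2π×206×14.6) = 3.658×10^-6 K/W
R_extruded polystyrene = ln(171.8/101.8)/(2π×0.0312×14.6) = 0.1828 K/W
R_outer film = 1/(h_o·2πr_oL) = 1/(5.51×2π×0.1718×14.6) = 0.01152 K/W
R_total = 0.1945 K/W
Q = ΔT/R_total = 78/0.1945

Q ≈ 401 W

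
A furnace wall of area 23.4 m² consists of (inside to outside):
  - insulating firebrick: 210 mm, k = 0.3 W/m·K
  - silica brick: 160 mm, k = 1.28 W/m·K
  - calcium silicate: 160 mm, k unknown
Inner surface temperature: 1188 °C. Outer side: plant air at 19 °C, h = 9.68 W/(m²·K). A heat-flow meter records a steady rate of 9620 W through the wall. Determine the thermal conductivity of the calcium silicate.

Thermal resistances in series:
R_insulating firebrick = L/(kA) = 0.21/(0.3×23.4) = 0.02991 K/W
R_silica brick = L/(kA) = 0.16/(1.28×23.4) = 0.005342 K/W
R_outer film = 1/(h_o·A) = 1/(9.68×23.4) = 0.004415 K/W
Sum of known resistances R_other = 0.03967 K/W
Total R = ΔT/Q = 1169/9620 = 0.1215 K/W
R_calcium silicate = R_total − R_other = 0.08185 K/W
k = L/(R·A) = 0.16/(0.08185×23.4)

k ≈ 0.0835 W/(m·K)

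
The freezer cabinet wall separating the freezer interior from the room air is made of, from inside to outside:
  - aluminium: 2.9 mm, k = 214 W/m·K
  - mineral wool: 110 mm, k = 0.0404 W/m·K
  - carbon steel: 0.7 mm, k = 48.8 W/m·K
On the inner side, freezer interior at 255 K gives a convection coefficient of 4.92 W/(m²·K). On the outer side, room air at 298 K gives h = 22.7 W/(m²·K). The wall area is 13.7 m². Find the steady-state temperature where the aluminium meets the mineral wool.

T ≈ 258 K

Treating each layer as a thermal resistance in series:
R_inner film = 1/(h_i·A) = 1/(4.92×13.7) = 0.01484 K/W
R_aluminium = L/(kA) = 0.0029/(214×13.7) = 9.892×10^-7 K/W
R_mineral wool = L/(kA) = 0.11/(0.0404×13.7) = 0.1987 K/W
R_carbon steel = L/(kA) = 0.0007/(48.8×13.7) = 1.047×10^-6 K/W
R_outer film = 1/(h_o·A) = 1/(22.7×13.7) = 0.003216 K/W
R_total = 0.2168 K/W;  Q = ΔT/R_total = 43/0.2168 = 198.3 W
T_interface = T_inner + Q·ΣR(inner→interface) = 255 + 198×0.01484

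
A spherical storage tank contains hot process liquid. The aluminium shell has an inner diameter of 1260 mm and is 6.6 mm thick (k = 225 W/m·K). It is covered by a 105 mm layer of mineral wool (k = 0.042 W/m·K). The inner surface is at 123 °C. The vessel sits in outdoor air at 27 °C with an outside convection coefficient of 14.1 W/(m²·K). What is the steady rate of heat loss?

Each spherical layer contributes R = (1/r_i − 1/r_o)/(4πk):
R_aluminium shell = (1/0.63 − 1/0.6366)/(4π×225) = 5.82×10^-6 K/W
R_mineral wool = (1/0.6366 − 1/0.7416)/(4π×0.042) = 0.4214 K/W
R_outer film = 1/(h·4πr_o²) = 1/(14.1×4π×0.7416²) = 0.01026 K/W
R_total = 0.4317 K/W
Q = ΔT/R_total = 96/0.4317

Q ≈ 222 W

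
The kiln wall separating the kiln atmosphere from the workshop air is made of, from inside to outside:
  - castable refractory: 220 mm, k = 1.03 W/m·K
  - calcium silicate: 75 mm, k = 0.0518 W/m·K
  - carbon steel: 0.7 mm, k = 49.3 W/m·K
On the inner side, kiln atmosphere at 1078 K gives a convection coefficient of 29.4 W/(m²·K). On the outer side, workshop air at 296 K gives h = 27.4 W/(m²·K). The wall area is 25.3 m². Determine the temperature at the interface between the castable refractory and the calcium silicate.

Treating each layer as a thermal resistance in series:
R_inner film = 1/(h_i·A) = 1/(29.4×25.3) = 0.001344 K/W
R_castable refractory = L/(kA) = 0.22/(1.03×25.3) = 0.008442 K/W
R_calcium silicate = L/(kA) = 0.075/(0.0518×25.3) = 0.05723 K/W
R_carbon steel = L/(kA) = 0.0007/(49.3×25.3) = 5.612×10^-7 K/W
R_outer film = 1/(h_o·A) = 1/(27.4×25.3) = 0.001443 K/W
R_total = 0.06846 K/W;  Q = ΔT/R_total = 782/0.06846 = 11420 W
T_interface = T_inner − Q·ΣR(inner→interface) = 1078 − 11400×0.009787

T ≈ 966 K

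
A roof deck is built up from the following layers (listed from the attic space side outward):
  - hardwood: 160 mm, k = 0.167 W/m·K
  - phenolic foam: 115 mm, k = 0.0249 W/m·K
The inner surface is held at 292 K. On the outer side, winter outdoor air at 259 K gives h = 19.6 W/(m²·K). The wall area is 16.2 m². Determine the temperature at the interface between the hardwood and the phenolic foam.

Series thermal resistances:
R_hardwood = L/(kA) = 0.16/(0.167×16.2) = 0.05914 K/W
R_phenolic foam = L/(kA) = 0.115/(0.0249×16.2) = 0.2851 K/W
R_outer film = 1/(h_o·A) = 1/(19.6×16.2) = 0.003149 K/W
R_total = 0.3474 K/W;  Q = ΔT/R_total = 33/0.3474 = 95 W
T_interface = T_inner − Q·ΣR(inner→interface) = 292 − 95×0.05914

T ≈ 286 K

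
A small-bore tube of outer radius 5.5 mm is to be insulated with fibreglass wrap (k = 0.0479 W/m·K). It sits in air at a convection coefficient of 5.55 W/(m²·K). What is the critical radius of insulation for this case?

r_cr ≈ 8.63 mm

For a cylinder r_cr = k/h = 0.0479/5.55
r_cr = 8.63 mm; since the bare radius (5.5 mm) is below r_cr, adding a thin layer of insulation will *increase* heat loss.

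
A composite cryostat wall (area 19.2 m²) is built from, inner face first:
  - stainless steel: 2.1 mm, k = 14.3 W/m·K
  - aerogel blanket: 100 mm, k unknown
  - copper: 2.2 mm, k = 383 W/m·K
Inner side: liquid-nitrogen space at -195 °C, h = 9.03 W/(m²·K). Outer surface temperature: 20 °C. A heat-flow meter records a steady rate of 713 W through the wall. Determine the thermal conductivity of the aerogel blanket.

k ≈ 0.0176 W/(m·K)

Model the wall as resistances in series:
R_inner film = 1/(h_i·A) = 1/(9.03×19.2) = 0.005768 K/W
R_stainless steel = L/(kA) = 0.0021/(14.3×19.2) = 7.649×10^-6 K/W
R_copper = L/(kA) = 0.0022/(383×19.2) = 2.992×10^-7 K/W
Sum of known resistances R_other = 0.005776 K/W
Total R = ΔT/Q = 215/713 = 0.3015 K/W
R_aerogel blanket = R_total − R_other = 0.2958 K/W
k = L/(R·A) = 0.1/(0.2958×19.2)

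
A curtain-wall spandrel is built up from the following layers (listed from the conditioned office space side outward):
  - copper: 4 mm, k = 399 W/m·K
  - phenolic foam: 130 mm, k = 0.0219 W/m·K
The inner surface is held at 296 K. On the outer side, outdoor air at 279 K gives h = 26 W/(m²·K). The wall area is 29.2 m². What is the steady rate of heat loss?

Using the resistance-network approach (series):
R_copper = L/(kA) = 0.004/(399×29.2) = 3.433×10^-7 K/W
R_phenolic foam = L/(kA) = 0.13/(0.0219×29.2) = 0.2033 K/W
R_outer film = 1/(h_o·A) = 1/(26×29.2) = 0.001317 K/W
R_total = 0.2046 K/W
Q = ΔT / R_total = 17 / 0.2046

Q ≈ 83.1 W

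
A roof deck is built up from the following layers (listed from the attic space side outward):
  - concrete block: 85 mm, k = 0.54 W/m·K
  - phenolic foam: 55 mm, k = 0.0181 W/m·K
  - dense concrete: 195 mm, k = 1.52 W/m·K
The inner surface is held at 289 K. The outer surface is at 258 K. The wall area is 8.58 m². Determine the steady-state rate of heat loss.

Using the resistance-network approach (series):
R_concrete block = L/(kA) = 0.085/(0.54×8.58) = 0.01835 K/W
R_phenolic foam = L/(kA) = 0.055/(0.0181×8.58) = 0.3542 K/W
R_dense concrete = L/(kA) = 0.195/(1.52×8.58) = 0.01495 K/W
R_total = 0.3875 K/W
Q = ΔT / R_total = 31 / 0.3875

Q ≈ 80 W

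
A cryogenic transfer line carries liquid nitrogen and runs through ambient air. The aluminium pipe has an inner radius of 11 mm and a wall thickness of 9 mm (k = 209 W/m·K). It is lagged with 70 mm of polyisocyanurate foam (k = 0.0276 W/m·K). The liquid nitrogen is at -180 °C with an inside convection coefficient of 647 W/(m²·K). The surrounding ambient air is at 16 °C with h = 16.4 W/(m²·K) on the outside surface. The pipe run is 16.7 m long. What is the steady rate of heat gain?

Q ≈ 372 W

Cylindrical conduction, so R = ln(r₂/r₁)/(2πkL) per layer, in series:
R_inner film = 1/(h_i·2πr₁L) = 1/(647×2π×0.011×16.7) = 0.001339 K/W
R_aluminium pipe wall = ln(20/11)/(2π×209×16.7) = 2.726×10^-5 K/W
R_polyisocyanurate foam = ln(90/20)/(2π×0.0276×16.7) = 0.5194 K/W
R_outer film = 1/(h_o·2πr_oL) = 1/(16.4×2π×0.09×16.7) = 0.006457 K/W
R_total = 0.5272 K/W
Q = ΔT/R_total = 196/0.5272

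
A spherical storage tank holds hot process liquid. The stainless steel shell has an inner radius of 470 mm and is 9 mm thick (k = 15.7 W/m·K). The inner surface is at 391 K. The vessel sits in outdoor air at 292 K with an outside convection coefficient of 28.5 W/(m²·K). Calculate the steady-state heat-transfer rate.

Q ≈ 8000 W

Spherical conduction: R = (1/r_in − 1/r_out)/(4πk) per layer; series-sum.
R_stainless steel shell = (1/0.47 − 1/0.479)/(4π×15.7) = 2.026×10^-4 K/W
R_outer film = 1/(h·4πr_o²) = 1/(28.5×4π×0.479²) = 0.01217 K/W
R_total = 0.01237 K/W
Q = ΔT/R_total = 99/0.01237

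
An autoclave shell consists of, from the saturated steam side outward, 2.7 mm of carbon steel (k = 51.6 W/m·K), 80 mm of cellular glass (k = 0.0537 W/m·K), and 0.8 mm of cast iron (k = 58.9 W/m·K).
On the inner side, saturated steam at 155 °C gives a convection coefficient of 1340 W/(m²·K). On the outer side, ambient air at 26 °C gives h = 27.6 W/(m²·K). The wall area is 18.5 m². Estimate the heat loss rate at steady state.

Q ≈ 1560 W

Using the resistance-network approach (series):
R_inner film = 1/(h_i·A) = 1/(1340×18.5) = 4.034×10^-5 K/W
R_carbon steel = L/(kA) = 0.0027/(51.6×18.5) = 2.828×10^-6 K/W
R_cellular glass = L/(kA) = 0.08/(0.0537×18.5) = 0.08053 K/W
R_cast iron = L/(kA) = 0.0008/(58.9×18.5) = 7.342×10^-7 K/W
R_outer film = 1/(h_o·A) = 1/(27.6×18.5) = 0.001958 K/W
R_total = 0.08253 K/W
Q = ΔT / R_total = 129 / 0.08253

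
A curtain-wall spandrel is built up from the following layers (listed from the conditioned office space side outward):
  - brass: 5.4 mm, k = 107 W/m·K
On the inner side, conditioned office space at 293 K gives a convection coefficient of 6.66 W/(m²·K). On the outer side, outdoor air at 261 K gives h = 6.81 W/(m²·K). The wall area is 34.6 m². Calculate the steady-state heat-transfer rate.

Q ≈ 3730 W

Treating each layer as a thermal resistance in series:
R_inner film = 1/(h_i·A) = 1/(6.66×34.6) = 0.00434 K/W
R_brass = L/(kA) = 0.0054/(107×34.6) = 1.459×10^-6 K/W
R_outer film = 1/(h_o·A) = 1/(6.81×34.6) = 0.004244 K/W
R_total = 0.008585 K/W
Q = ΔT / R_total = 32 / 0.008585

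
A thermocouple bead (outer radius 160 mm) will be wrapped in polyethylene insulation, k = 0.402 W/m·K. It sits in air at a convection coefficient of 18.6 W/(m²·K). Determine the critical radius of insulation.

For a sphere r_cr = 2k/h = 2×0.402/18.6
r_cr = 43.2 mm; since the bare radius (160 mm) is above r_cr, any added insulation will reduce heat loss.

r_cr ≈ 43.2 mm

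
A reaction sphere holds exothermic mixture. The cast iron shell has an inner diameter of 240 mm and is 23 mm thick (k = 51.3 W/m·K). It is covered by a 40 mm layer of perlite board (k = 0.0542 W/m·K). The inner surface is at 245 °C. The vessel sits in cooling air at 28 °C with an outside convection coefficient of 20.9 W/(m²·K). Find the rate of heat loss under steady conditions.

Q ≈ 91.9 W

For a spherical shell R = (1/r₁ − 1/r₂)/(4πk); film R = 1/(h·4πr²). In series:
R_cast iron shell = (1/0.12 − 1/0.143)/(4π×51.3) = 0.002079 K/W
R_perlite board = (1/0.143 − 1/0.183)/(4π×0.0542) = 2.244 K/W
R_outer film = 1/(h·4πr_o²) = 1/(20.9×4π×0.183²) = 0.1137 K/W
R_total = 2.36 K/W
Q = ΔT/R_total = 217/2.36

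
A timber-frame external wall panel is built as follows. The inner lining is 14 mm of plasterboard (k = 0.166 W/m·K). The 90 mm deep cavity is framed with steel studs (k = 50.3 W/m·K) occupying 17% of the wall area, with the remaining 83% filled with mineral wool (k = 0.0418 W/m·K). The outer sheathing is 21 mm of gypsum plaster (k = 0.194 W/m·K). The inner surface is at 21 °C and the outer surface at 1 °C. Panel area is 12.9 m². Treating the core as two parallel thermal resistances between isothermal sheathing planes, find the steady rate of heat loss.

Q ≈ 1270 W

Sheathing layers in series; stud and cavity paths in parallel between them.
R_inner = 0.014/(0.166×12.9) = 0.006538 K/W
R_stud  = 0.09/(50.3×0.17×12.9) = 8.159×10^-4 K/W
R_cav   = 0.09/(0.0418×0.83×12.9) = 0.2011 K/W
1/R_core = 1/R_stud + 1/R_cav → R_core = 8.126×10^-4 K/W
R_outer = 0.021/(0.194×12.9) = 0.008391 K/W
R_total = 0.01574 K/W
Q = ΔT/R_total = 20/0.01574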